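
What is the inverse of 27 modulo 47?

Run the extended Euclidean algorithm:
47 = 1·27 + 20
27 = 1·20 + 7
20 = 2·7 + 6
7 = 1·6 + 1
6 = 6·1 + 0
gcd(27, 47) = 1, so the inverse exists.
Back-substitute for 1:
1 = 1·7 − 1·6
  = −1·20 + 3·7
  = 3·27 − 4·20
  = −4·47 + 7·27
So 27⁻¹ ≡ 7 (mod 47).

7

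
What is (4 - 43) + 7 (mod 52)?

4 - 43 = -39 ≡ 13 (mod 52)
13 + 7 = 20

20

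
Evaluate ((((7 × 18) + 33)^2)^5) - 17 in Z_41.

23

7 × 18 = 126 ≡ 3 (mod 41)
3 + 33 = 36
(36)^2 ≡ 25 (mod 41)
(25)^5 ≡ 40 (mod 41)
40 - 17 = 23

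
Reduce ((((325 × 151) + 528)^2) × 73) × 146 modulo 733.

2

325 × 151 = 49075 ≡ 697 (mod 733)
697 + 528 = 1225 ≡ 492 (mod 733)
(492)^2 ≡ 174 (mod 733)
174 × 73 = 12702 ≡ 241 (mod 733)
241 × 146 = 35186 ≡ 2 (mod 733)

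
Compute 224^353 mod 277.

224^1 ≡ 224 (mod 277)
224^2 ≡ 224^2 = 50176 ≡ 39 (mod 277)
224^4 ≡ 39^2 = 1521 ≡ 136 (mod 277)
224^8 ≡ 136^2 = 18496 ≡ 214 (mod 277)
224^16 ≡ 214^2 = 45796 ≡ 91 (mod 277)
224^32 ≡ 91^2 = 8281 ≡ 248 (mod 277)
224^64 ≡ 248^2 = 61504 ≡ 10 (mod 277)
224^128 ≡ 10^2 = 100 (mod 277)
224^256 ≡ 100^2 = 10000 ≡ 28 (mod 277)
224^353 = 224^256 × 224^64 × 224^32 × 224^1 ≡ 28 × 10 × 248 × 224 (mod 277).
Accumulate the product:
28 × 10 = 280 ≡ 3
3 × 248 = 744 ≡ 190
190 × 224 = 42560 ≡ 179

179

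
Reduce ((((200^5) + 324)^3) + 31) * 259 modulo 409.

111

(200)^5 ≡ 8 (mod 409)
8 + 324 = 332
(332)^3 ≡ 320 (mod 409)
320 + 31 = 351
351 * 259 = 90909 ≡ 111 (mod 409)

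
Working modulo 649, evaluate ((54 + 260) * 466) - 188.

111

54 + 260 = 314
314 * 466 = 146324 ≡ 299 (mod 649)
299 - 188 = 111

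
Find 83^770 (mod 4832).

Using repeated squaring:
770 in binary is 1100000010, i.e. 770 = 512 + 256 + 2.
83^1 ≡ 83 (mod 4832)
83^2 ≡ 83^2 = 6889 ≡ 2057 (mod 4832)
83^4 ≡ 2057^2 = 4231249 ≡ 3249 (mod 4832)
83^8 ≡ 3249^2 = 10556001 ≡ 2913 (mod 4832)
83^16 ≡ 2913^2 = 8485569 ≡ 577 (mod 4832)
83^32 ≡ 577^2 = 332929 ≡ 4353 (mod 4832)
83^64 ≡ 4353^2 = 18948609 ≡ 2337 (mod 4832)
83^128 ≡ 2337^2 = 5461569 ≡ 1409 (mod 4832)
83^256 ≡ 1409^2 = 1985281 ≡ 4161 (mod 4832)
83^512 ≡ 4161^2 = 17313921 ≡ 865 (mod 4832)
83^770 = 83^512 * 83^256 * 83^2 ≡ 865 * 4161 * 2057 (mod 4832).
Accumulate the product:
865 * 4161 = 3599265 ≡ 4257
4257 * 2057 = 8756649 ≡ 1065

1065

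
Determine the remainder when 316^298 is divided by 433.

By square-and-multiply:
298 in binary is 100101010, i.e. 298 = 256 + 32 + 8 + 2.
316^1 ≡ 316 (mod 433)
316^2 ≡ 316^2 = 99856 ≡ 266 (mod 433)
316^4 ≡ 266^2 = 70756 ≡ 177 (mod 433)
316^8 ≡ 177^2 = 31329 ≡ 153 (mod 433)
316^16 ≡ 153^2 = 23409 ≡ 27 (mod 433)
316^32 ≡ 27^2 = 729 ≡ 296 (mod 433)
316^64 ≡ 296^2 = 87616 ≡ 150 (mod 433)
316^128 ≡ 150^2 = 22500 ≡ 417 (mod 433)
316^256 ≡ 417^2 = 173889 ≡ 256 (mod 433)
316^298 = 316^256 × 316^32 × 316^8 × 316^2 ≡ 256 × 296 × 153 × 266 (mod 433).
Accumulate the product:
256 × 296 = 75776 ≡ 1
1 × 153 = 153
153 × 266 = 40698 ≡ 429

429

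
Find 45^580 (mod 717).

192

Using repeated squaring:
580 in binary is 1001000100, i.e. 580 = 512 + 64 + 4.
45^1 ≡ 45 (mod 717)
45^2 ≡ 45^2 = 2025 ≡ 591 (mod 717)
45^4 ≡ 591^2 = 349281 ≡ 102 (mod 717)
45^8 ≡ 102^2 = 10404 ≡ 366 (mod 717)
45^16 ≡ 366^2 = 133956 ≡ 594 (mod 717)
45^32 ≡ 594^2 = 352836 ≡ 72 (mod 717)
45^64 ≡ 72^2 = 5184 ≡ 165 (mod 717)
45^128 ≡ 165^2 = 27225 ≡ 696 (mod 717)
45^256 ≡ 696^2 = 484416 ≡ 441 (mod 717)
45^512 ≡ 441^2 = 194481 ≡ 174 (mod 717)
45^580 = 45^512 × 45^64 × 45^4 ≡ 174 × 165 × 102 (mod 717).
Accumulate the product:
174 × 165 = 28710 ≡ 30
30 × 102 = 3060 ≡ 192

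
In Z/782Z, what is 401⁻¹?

743

By the extended Euclidean algorithm:
782 = 1*401 + 381
401 = 1*381 + 20
381 = 19*20 + 1
20 = 20*1 + 0
gcd(401, 782) = 1, so the inverse exists.
Back-substitute for 1:
1 = 1*381 − 19*20
  = −19*401 + 20*381
  = 20*782 − 39*401
So 401⁻¹ ≡ −39 ≡ 743 (mod 782).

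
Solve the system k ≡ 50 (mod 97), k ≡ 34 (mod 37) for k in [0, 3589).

97⁻¹ mod 37: 97*29 ≡ 1 (mod 37), so 97⁻¹ ≡ 29.
k = 50 + 97*((34 − 50)*29 mod 37) = 50 + 97*17 = 1699.
Check: 1699 mod 97 = 50, 1699 mod 37 = 34. ✓

1699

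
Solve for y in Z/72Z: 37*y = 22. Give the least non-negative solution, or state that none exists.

gcd(37, 72) = 1, so a unique solution mod 72 exists.
37⁻¹ ≡ 37 (mod 72).
y ≡ 37*22 ≡ 22 (mod 72).

22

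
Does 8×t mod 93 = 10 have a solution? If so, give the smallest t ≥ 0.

71

gcd(8, 93) = 1, so a unique solution mod 93 exists.
8⁻¹ ≡ 35 (mod 93).
t ≡ 35×10 ≡ 71 (mod 93).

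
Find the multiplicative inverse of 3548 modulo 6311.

6311 = 1*3548 + 2763
3548 = 1*2763 + 785
2763 = 3*785 + 408
785 = 1*408 + 377
408 = 1*377 + 31
377 = 12*31 + 5
31 = 6*5 + 1
5 = 5*1 + 0
gcd(3548, 6311) = 1, so the inverse exists.
Bézout: 1 = 687*6311 − 1222*3548.
So 3548⁻¹ ≡ −1222 ≡ 5089 (mod 6311).

5089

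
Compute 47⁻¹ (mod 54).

23

Run the extended Euclidean algorithm:
54 = 1*47 + 7
47 = 6*7 + 5
7 = 1*5 + 2
5 = 2*2 + 1
2 = 2*1 + 0
gcd(47, 54) = 1, so the inverse exists.
Back-substitute for 1:
1 = 1*5 − 2*2
  = −2*7 + 3*5
  = 3*47 − 20*7
  = −20*54 + 23*47
So 47⁻¹ ≡ 23 (mod 54).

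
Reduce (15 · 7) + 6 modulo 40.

15 · 7 = 105 ≡ 25 (mod 40)
25 + 6 = 31

31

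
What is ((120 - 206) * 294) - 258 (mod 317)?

135

120 - 206 = -86 ≡ 231 (mod 317)
231 * 294 = 67914 ≡ 76 (mod 317)
76 - 258 = -182 ≡ 135 (mod 317)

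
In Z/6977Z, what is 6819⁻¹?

Apply the Euclidean algorithm and back-substitute:
6977 = 1*6819 + 158
6819 = 43*158 + 25
158 = 6*25 + 8
25 = 3*8 + 1
8 = 8*1 + 0
gcd(6819, 6977) = 1, so the inverse exists.
Back-substitute for 1:
1 = 1*25 − 3*8
  = −3*158 + 19*25
  = 19*6819 − 820*158
  = −820*6977 + 839*6819
So 6819⁻¹ ≡ 839 (mod 6977).

839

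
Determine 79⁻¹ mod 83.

Apply the Euclidean algorithm and back-substitute:
83 = 1*79 + 4
79 = 19*4 + 3
4 = 1*3 + 1
3 = 3*1 + 0
gcd(79, 83) = 1, so the inverse exists.
Back-substitute for 1:
1 = 1*4 − 1*3
  = −1*79 + 20*4
  = 20*83 − 21*79
So 79⁻¹ ≡ −21 ≡ 62 (mod 83).

62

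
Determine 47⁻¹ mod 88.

15

88 = 1·47 + 41
47 = 1·41 + 6
41 = 6·6 + 5
6 = 1·5 + 1
5 = 5·1 + 0
gcd(47, 88) = 1, so the inverse exists.
Back-substitute for 1:
1 = 1·6 − 1·5
  = −1·41 + 7·6
  = 7·47 − 8·41
  = −8·88 + 15·47
So 47⁻¹ ≡ 15 (mod 88).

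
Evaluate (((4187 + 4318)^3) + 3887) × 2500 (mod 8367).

4187 + 4318 = 8505 ≡ 138 (mod 8367)
(138)^3 ≡ 834 (mod 8367)
834 + 3887 = 4721
4721 × 2500 = 11802500 ≡ 5030 (mod 8367)

5030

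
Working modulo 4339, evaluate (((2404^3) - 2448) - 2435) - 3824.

219

(2404)^3 ≡ 248 (mod 4339)
248 - 2448 = -2200 ≡ 2139 (mod 4339)
2139 - 2435 = -296 ≡ 4043 (mod 4339)
4043 - 3824 = 219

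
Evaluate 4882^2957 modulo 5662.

Using repeated squaring:
2957 in binary is 101110001101, i.e. 2957 = 2048 + 512 + 256 + 128 + 8 + 4 + 1.
4882^1 ≡ 4882 (mod 5662)
4882^2 ≡ 4882^2 = 23833924 ≡ 2566 (mod 5662)
4882^4 ≡ 2566^2 = 6584356 ≡ 5112 (mod 5662)
4882^8 ≡ 5112^2 = 26132544 ≡ 2414 (mod 5662)
4882^16 ≡ 2414^2 = 5827396 ≡ 1198 (mod 5662)
4882^32 ≡ 1198^2 = 1435204 ≡ 2718 (mod 5662)
4882^64 ≡ 2718^2 = 7387524 ≡ 4276 (mod 5662)
4882^128 ≡ 4276^2 = 18284176 ≡ 1578 (mod 5662)
4882^256 ≡ 1578^2 = 2490084 ≡ 4466 (mod 5662)
4882^512 ≡ 4466^2 = 19945156 ≡ 3592 (mod 5662)
4882^1024 ≡ 3592^2 = 12902464 ≡ 4428 (mod 5662)
4882^2048 ≡ 4428^2 = 19607184 ≡ 5340 (mod 5662)
4882^2957 = 4882^2048 * 4882^512 * 4882^256 * 4882^128 * 4882^8 * 4882^4 * 4882^1 ≡ 5340 * 3592 * 4466 * 1578 * 2414 * 5112 * 4882 (mod 5662).
Accumulate the product:
5340 * 3592 = 19181280 ≡ 4086
4086 * 4466 = 18248076 ≡ 5112
5112 * 1578 = 8066736 ≡ 4048
4048 * 2414 = 9771872 ≡ 4922
4922 * 5112 = 25161264 ≡ 4998
4998 * 4882 = 24400236 ≡ 2678

2678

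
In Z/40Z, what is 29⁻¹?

29

40 = 1·29 + 11
29 = 2·11 + 7
11 = 1·7 + 4
7 = 1·4 + 3
4 = 1·3 + 1
3 = 3·1 + 0
gcd(29, 40) = 1, so the inverse exists.
Back-substitute for 1:
1 = 1·4 − 1·3
  = −1·7 + 2·4
  = 2·11 − 3·7
  = −3·29 + 8·11
  = 8·40 − 11·29
So 29⁻¹ ≡ −11 ≡ 29 (mod 40).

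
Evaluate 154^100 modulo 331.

Using repeated squaring:
100 in binary is 1100100, i.e. 100 = 64 + 32 + 4.
154^1 ≡ 154 (mod 331)
154^2 ≡ 154^2 = 23716 ≡ 215 (mod 331)
154^4 ≡ 215^2 = 46225 ≡ 216 (mod 331)
154^8 ≡ 216^2 = 46656 ≡ 316 (mod 331)
154^16 ≡ 316^2 = 99856 ≡ 225 (mod 331)
154^32 ≡ 225^2 = 50625 ≡ 313 (mod 331)
154^64 ≡ 313^2 = 97969 ≡ 324 (mod 331)
154^100 = 154^64 × 154^32 × 154^4 ≡ 324 × 313 × 216 (mod 331).
Accumulate the product:
324 × 313 = 101412 ≡ 126
126 × 216 = 27216 ≡ 74

74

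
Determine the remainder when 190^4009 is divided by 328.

304

Compute successive squares:
4009 in binary is 111110101001, i.e. 4009 = 2048 + 1024 + 512 + 256 + 128 + 32 + 8 + 1.
190^1 ≡ 190 (mod 328)
190^2 ≡ 190^2 = 36100 ≡ 20 (mod 328)
190^4 ≡ 20^2 = 400 ≡ 72 (mod 328)
190^8 ≡ 72^2 = 5184 ≡ 264 (mod 328)
190^16 ≡ 264^2 = 69696 ≡ 160 (mod 328)
190^32 ≡ 160^2 = 25600 ≡ 16 (mod 328)
190^64 ≡ 16^2 = 256 (mod 328)
190^128 ≡ 256^2 = 65536 ≡ 264 (mod 328)
190^256 ≡ 264^2 = 69696 ≡ 160 (mod 328)
190^512 ≡ 160^2 = 25600 ≡ 16 (mod 328)
190^1024 ≡ 16^2 = 256 (mod 328)
190^2048 ≡ 256^2 = 65536 ≡ 264 (mod 328)
190^4009 = 190^2048 * 190^1024 * 190^512 * 190^256 * 190^128 * 190^32 * 190^8 * 190^1 ≡ 264 * 256 * 16 * 160 * 264 * 16 * 264 * 190 (mod 328).
Accumulate the product:
264 * 256 = 67584 ≡ 16
16 * 16 = 256
256 * 160 = 40960 ≡ 288
288 * 264 = 76032 ≡ 264
264 * 16 = 4224 ≡ 288
288 * 264 = 76032 ≡ 264
264 * 190 = 50160 ≡ 304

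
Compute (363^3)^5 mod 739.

(363)^3 ≡ 372 (mod 739)
(372)^5 ≡ 675 (mod 739)

675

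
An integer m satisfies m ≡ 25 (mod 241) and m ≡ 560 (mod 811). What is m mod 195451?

241⁻¹ mod 811: 241·599 ≡ 1 (mod 811), so 241⁻¹ ≡ 599.
m = 25 + 241·((560 − 25)·599 mod 811) = 25 + 241·120 = 28945.

28945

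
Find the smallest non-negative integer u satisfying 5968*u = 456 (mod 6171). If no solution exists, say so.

gcd(5968, 6171) = 1, so a unique solution mod 6171 exists.
5968⁻¹ ≡ 6019 (mod 6171).
u ≡ 6019*456 ≡ 4740 (mod 6171).

4740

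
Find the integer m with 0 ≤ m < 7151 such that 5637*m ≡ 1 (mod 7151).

Apply the Euclidean algorithm and back-substitute:
7151 = 1×5637 + 1514
5637 = 3×1514 + 1095
1514 = 1×1095 + 419
1095 = 2×419 + 257
419 = 1×257 + 162
257 = 1×162 + 95
162 = 1×95 + 67
95 = 1×67 + 28
67 = 2×28 + 11
28 = 2×11 + 6
11 = 1×6 + 5
6 = 1×5 + 1
5 = 5×1 + 0
gcd(5637, 7151) = 1, so the inverse exists.
Back-substitute for 1:
1 = 1×6 − 1×5
  = −1×11 + 2×6
  = 2×28 − 5×11
  = −5×67 + 12×28
  = 12×95 − 17×67
  = −17×162 + 29×95
  = 29×257 − 46×162
  = −46×419 + 75×257
  = 75×1095 − 196×419
  = −196×1514 + 271×1095
  = 271×5637 − 1009×1514
  = −1009×7151 + 1280×5637
So 5637⁻¹ ≡ 1280 (mod 7151).

1280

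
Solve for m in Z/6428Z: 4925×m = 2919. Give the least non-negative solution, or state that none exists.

3103

gcd(4925, 6428) = 1, so a unique solution mod 6428 exists.
4925⁻¹ ≡ 5949 (mod 6428).
m ≡ 5949×2919 ≡ 3103 (mod 6428).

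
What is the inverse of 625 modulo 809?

532

By the extended Euclidean algorithm:
809 = 1*625 + 184
625 = 3*184 + 73
184 = 2*73 + 38
73 = 1*38 + 35
38 = 1*35 + 3
35 = 11*3 + 2
3 = 1*2 + 1
2 = 2*1 + 0
gcd(625, 809) = 1, so the inverse exists.
Bézout: 1 = 214*809 − 277*625.
So 625⁻¹ ≡ −277 ≡ 532 (mod 809).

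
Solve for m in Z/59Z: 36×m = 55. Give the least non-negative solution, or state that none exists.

13

gcd(36, 59) = 1, so a unique solution mod 59 exists.
36⁻¹ ≡ 41 (mod 59).
m ≡ 41×55 ≡ 13 (mod 59).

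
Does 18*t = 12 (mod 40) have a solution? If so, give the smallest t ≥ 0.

14

gcd(18, 40) = 2, and 2 | 12, so solutions exist.
Divide through by 2: 9*t mod 20 = 6.
9⁻¹ ≡ 9 (mod 20).
t ≡ 9*6 ≡ 14 (mod 20).
The smallest non-negative solution is t = 14.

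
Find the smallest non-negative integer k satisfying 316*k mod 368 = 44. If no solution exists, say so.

77

gcd(316, 368) = 4, and 4 | 44, so solutions exist.
Divide through by 4: 79*k mod 92 = 11.
79⁻¹ ≡ 7 (mod 92).
k ≡ 7*11 ≡ 77 (mod 92).
The smallest non-negative solution is k = 77.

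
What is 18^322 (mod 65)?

By square-and-multiply:
322 in binary is 101000010, i.e. 322 = 256 + 64 + 2.
18^1 ≡ 18 (mod 65)
18^2 ≡ 18^2 = 324 ≡ 64 (mod 65)
18^4 ≡ 64^2 = 4096 ≡ 1 (mod 65)
18^8 ≡ 1^2 = 1 (mod 65)
18^16 ≡ 1^2 = 1 (mod 65)
18^32 ≡ 1^2 = 1 (mod 65)
18^64 ≡ 1^2 = 1 (mod 65)
18^128 ≡ 1^2 = 1 (mod 65)
18^256 ≡ 1^2 = 1 (mod 65)
18^322 = 18^256 * 18^64 * 18^2 ≡ 1 * 1 * 64 (mod 65).
Accumulate the product:
1 * 1 = 1
1 * 64 = 64

64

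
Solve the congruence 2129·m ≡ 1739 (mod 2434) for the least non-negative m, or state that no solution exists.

521

gcd(2129, 2434) = 1, so a unique solution mod 2434 exists.
2129⁻¹ ≡ 2027 (mod 2434).
m ≡ 2027·1739 ≡ 521 (mod 2434).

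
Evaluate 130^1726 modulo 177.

1726 in binary is 11010111110, i.e. 1726 = 1024 + 512 + 128 + 32 + 16 + 8 + 4 + 2.
130^1 ≡ 130 (mod 177)
130^2 ≡ 130^2 = 16900 ≡ 85 (mod 177)
130^4 ≡ 85^2 = 7225 ≡ 145 (mod 177)
130^8 ≡ 145^2 = 21025 ≡ 139 (mod 177)
130^16 ≡ 139^2 = 19321 ≡ 28 (mod 177)
130^32 ≡ 28^2 = 784 ≡ 76 (mod 177)
130^64 ≡ 76^2 = 5776 ≡ 112 (mod 177)
130^128 ≡ 112^2 = 12544 ≡ 154 (mod 177)
130^256 ≡ 154^2 = 23716 ≡ 175 (mod 177)
130^512 ≡ 175^2 = 30625 ≡ 4 (mod 177)
130^1024 ≡ 4^2 = 16 (mod 177)
130^1726 = 130^1024 × 130^512 × 130^128 × 130^32 × 130^16 × 130^8 × 130^4 × 130^2 ≡ 16 × 4 × 154 × 76 × 28 × 139 × 145 × 85 (mod 177).
Accumulate the product:
16 × 4 = 64
64 × 154 = 9856 ≡ 121
121 × 76 = 9196 ≡ 169
169 × 28 = 4732 ≡ 130
130 × 139 = 18070 ≡ 16
16 × 145 = 2320 ≡ 19
19 × 85 = 1615 ≡ 22

22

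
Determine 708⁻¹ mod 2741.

2741 = 3·708 + 617
708 = 1·617 + 91
617 = 6·91 + 71
91 = 1·71 + 20
71 = 3·20 + 11
20 = 1·11 + 9
11 = 1·9 + 2
9 = 4·2 + 1
2 = 2·1 + 0
gcd(708, 2741) = 1, so the inverse exists.
Back-substitute for 1:
1 = 1·9 − 4·2
  = −4·11 + 5·9
  = 5·20 − 9·11
  = −9·71 + 32·20
  = 32·91 − 41·71
  = −41·617 + 278·91
  = 278·708 − 319·617
  = −319·2741 + 1235·708
So 708⁻¹ ≡ 1235 (mod 2741).

1235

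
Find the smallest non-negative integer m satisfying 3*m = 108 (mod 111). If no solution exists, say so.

gcd(3, 111) = 3, and 3 | 108, so solutions exist.
Divide through by 3: 1*m ≡ 36 mod 37.
1⁻¹ ≡ 1 (mod 37).
m ≡ 1*36 ≡ 36 (mod 37).
The smallest non-negative solution is m = 36.

36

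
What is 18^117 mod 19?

18

Using repeated squaring:
18^1 ≡ 18 (mod 19)
18^2 ≡ 18^2 = 324 ≡ 1 (mod 19)
18^4 ≡ 1^2 = 1 (mod 19)
18^8 ≡ 1^2 = 1 (mod 19)
18^16 ≡ 1^2 = 1 (mod 19)
18^32 ≡ 1^2 = 1 (mod 19)
18^64 ≡ 1^2 = 1 (mod 19)
18^117 = 18^64 × 18^32 × 18^16 × 18^4 × 18^1 ≡ 1 × 1 × 1 × 1 × 18 (mod 19).
Accumulate the product:
1 × 1 = 1
1 × 1 = 1
1 × 1 = 1
1 × 18 = 18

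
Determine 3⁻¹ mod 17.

6

17 = 5·3 + 2
3 = 1·2 + 1
2 = 2·1 + 0
gcd(3, 17) = 1, so the inverse exists.
Bézout: 1 = −1·17 + 6·3.
So 3⁻¹ ≡ 6 (mod 17).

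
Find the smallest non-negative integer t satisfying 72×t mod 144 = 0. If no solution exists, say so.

gcd(72, 144) = 72, and 72 | 0, so solutions exist.
Divide through by 72: 1×t ≡ 0 (mod 2).
1⁻¹ ≡ 1 (mod 2).
t ≡ 1×0 ≡ 0 (mod 2).
The smallest non-negative solution is t = 0.

0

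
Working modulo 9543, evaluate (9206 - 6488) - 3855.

9206 - 6488 = 2718
2718 - 3855 = -1137 ≡ 8406 (mod 9543)

8406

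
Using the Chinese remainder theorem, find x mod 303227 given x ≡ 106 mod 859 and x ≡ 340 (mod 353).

859⁻¹ mod 353: 859*30 ≡ 1 (mod 353), so 859⁻¹ ≡ 30.
x = 106 + 859*((340 − 106)*30 mod 353) = 106 + 859*313 = 268973.

268973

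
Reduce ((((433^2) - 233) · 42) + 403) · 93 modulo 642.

567

(433)^2 ≡ 25 (mod 642)
25 - 233 = -208 ≡ 434 (mod 642)
434 · 42 = 18228 ≡ 252 (mod 642)
252 + 403 = 655 ≡ 13 (mod 642)
13 · 93 = 1209 ≡ 567 (mod 642)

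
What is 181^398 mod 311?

28

398 in binary is 110001110, i.e. 398 = 256 + 128 + 8 + 4 + 2.
181^1 ≡ 181 (mod 311)
181^2 ≡ 181^2 = 32761 ≡ 106 (mod 311)
181^4 ≡ 106^2 = 11236 ≡ 40 (mod 311)
181^8 ≡ 40^2 = 1600 ≡ 45 (mod 311)
181^16 ≡ 45^2 = 2025 ≡ 159 (mod 311)
181^32 ≡ 159^2 = 25281 ≡ 90 (mod 311)
181^64 ≡ 90^2 = 8100 ≡ 14 (mod 311)
181^128 ≡ 14^2 = 196 (mod 311)
181^256 ≡ 196^2 = 38416 ≡ 163 (mod 311)
181^398 = 181^256 * 181^128 * 181^8 * 181^4 * 181^2 ≡ 163 * 196 * 45 * 40 * 106 (mod 311).
Accumulate the product:
163 * 196 = 31948 ≡ 226
226 * 45 = 10170 ≡ 218
218 * 40 = 8720 ≡ 12
12 * 106 = 1272 ≡ 28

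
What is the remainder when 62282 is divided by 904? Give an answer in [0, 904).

62282 = 68·904 + 810, so 62282 ≡ 810 (mod 904).

810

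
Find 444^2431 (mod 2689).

Compute successive squares:
2431 in binary is 100101111111, i.e. 2431 = 2048 + 256 + 64 + 32 + 16 + 8 + 4 + 2 + 1.
444^1 ≡ 444 (mod 2689)
444^2 ≡ 444^2 = 197136 ≡ 839 (mod 2689)
444^4 ≡ 839^2 = 703921 ≡ 2092 (mod 2689)
444^8 ≡ 2092^2 = 4376464 ≡ 1461 (mod 2689)
444^16 ≡ 1461^2 = 2134521 ≡ 2144 (mod 2689)
444^32 ≡ 2144^2 = 4596736 ≡ 1235 (mod 2689)
444^64 ≡ 1235^2 = 1525225 ≡ 562 (mod 2689)
444^128 ≡ 562^2 = 315844 ≡ 1231 (mod 2689)
444^256 ≡ 1231^2 = 1515361 ≡ 1454 (mod 2689)
444^512 ≡ 1454^2 = 2114116 ≡ 562 (mod 2689)
444^1024 ≡ 562^2 = 315844 ≡ 1231 (mod 2689)
444^2048 ≡ 1231^2 = 1515361 ≡ 1454 (mod 2689)
444^2431 = 444^2048 * 444^256 * 444^64 * 444^32 * 444^16 * 444^8 * 444^4 * 444^2 * 444^1 ≡ 1454 * 1454 * 562 * 1235 * 2144 * 1461 * 2092 * 839 * 444 (mod 2689).
Accumulate the product:
1454 * 1454 = 2114116 ≡ 562
562 * 562 = 315844 ≡ 1231
1231 * 1235 = 1520285 ≡ 1000
1000 * 2144 = 2144000 ≡ 867
867 * 1461 = 1266687 ≡ 168
168 * 2092 = 351456 ≡ 1886
1886 * 839 = 1582354 ≡ 1222
1222 * 444 = 542568 ≡ 2079

2079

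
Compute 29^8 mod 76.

Compute successive squares:
29^1 ≡ 29 (mod 76)
29^2 ≡ 29^2 = 841 ≡ 5 (mod 76)
29^4 ≡ 5^2 = 25 (mod 76)
29^8 ≡ 25^2 = 625 ≡ 17 (mod 76)
So 29^8 ≡ 17 (mod 76).

17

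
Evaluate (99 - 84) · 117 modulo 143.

39

99 - 84 = 15
15 · 117 = 1755 ≡ 39 (mod 143)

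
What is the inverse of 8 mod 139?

Apply the Euclidean algorithm and back-substitute:
139 = 17×8 + 3
8 = 2×3 + 2
3 = 1×2 + 1
2 = 2×1 + 0
gcd(8, 139) = 1, so the inverse exists.
Bézout: 1 = 3×139 − 52×8.
So 8⁻¹ ≡ −52 ≡ 87 (mod 139).

87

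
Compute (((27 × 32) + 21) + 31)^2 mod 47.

12

27 × 32 = 864 ≡ 18 (mod 47)
18 + 21 = 39
39 + 31 = 70 ≡ 23 (mod 47)
(23)^2 ≡ 12 (mod 47)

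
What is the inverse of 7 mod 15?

15 = 2*7 + 1
7 = 7*1 + 0
gcd(7, 15) = 1, so the inverse exists.
Bézout: 1 = 1*15 − 2*7.
So 7⁻¹ ≡ −2 ≡ 13 (mod 15).

13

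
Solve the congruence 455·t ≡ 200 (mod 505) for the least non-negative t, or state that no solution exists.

gcd(455, 505) = 5, and 5 | 200, so solutions exist.
Divide through by 5: 91·t ≡ 40 (mod 101).
91⁻¹ ≡ 10 (mod 101).
t ≡ 10·40 ≡ 97 (mod 101).
The smallest non-negative solution is t = 97.

97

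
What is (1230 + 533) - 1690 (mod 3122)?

1230 + 533 = 1763
1763 - 1690 = 73

73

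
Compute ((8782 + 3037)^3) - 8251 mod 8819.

8782 + 3037 = 11819 ≡ 3000 (mod 8819)
(3000)^3 ≡ 5351 (mod 8819)
5351 - 8251 = -2900 ≡ 5919 (mod 8819)

5919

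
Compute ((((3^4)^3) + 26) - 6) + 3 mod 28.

24

(3)^4 ≡ 25 (mod 28)
(25)^3 ≡ 1 (mod 28)
1 + 26 = 27
27 - 6 = 21
21 + 3 = 24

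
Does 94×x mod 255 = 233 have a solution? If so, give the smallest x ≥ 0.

92

gcd(94, 255) = 1, so a unique solution mod 255 exists.
94⁻¹ ≡ 19 (mod 255).
x ≡ 19×233 ≡ 92 (mod 255).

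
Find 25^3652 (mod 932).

Using repeated squaring:
25^1 ≡ 25 (mod 932)
25^2 ≡ 25^2 = 625 (mod 932)
25^4 ≡ 625^2 = 390625 ≡ 117 (mod 932)
25^8 ≡ 117^2 = 13689 ≡ 641 (mod 932)
25^16 ≡ 641^2 = 410881 ≡ 801 (mod 932)
25^32 ≡ 801^2 = 641601 ≡ 385 (mod 932)
25^64 ≡ 385^2 = 148225 ≡ 37 (mod 932)
25^128 ≡ 37^2 = 1369 ≡ 437 (mod 932)
25^256 ≡ 437^2 = 190969 ≡ 841 (mod 932)
25^512 ≡ 841^2 = 707281 ≡ 825 (mod 932)
25^1024 ≡ 825^2 = 680625 ≡ 265 (mod 932)
25^2048 ≡ 265^2 = 70225 ≡ 325 (mod 932)
25^3652 = 25^2048 × 25^1024 × 25^512 × 25^64 × 25^4 ≡ 325 × 265 × 825 × 37 × 117 (mod 932).
Accumulate the product:
325 × 265 = 86125 ≡ 381
381 × 825 = 314325 ≡ 241
241 × 37 = 8917 ≡ 529
529 × 117 = 61893 ≡ 381

381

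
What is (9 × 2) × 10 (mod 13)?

9 × 2 = 18 ≡ 5 (mod 13)
5 × 10 = 50 ≡ 11 (mod 13)

11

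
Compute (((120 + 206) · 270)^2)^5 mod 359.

338

120 + 206 = 326
326 · 270 = 88020 ≡ 65 (mod 359)
(65)^2 ≡ 276 (mod 359)
(276)^5 ≡ 338 (mod 359)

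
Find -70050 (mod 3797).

-70050 = -19*3797 + 2093, so -70050 ≡ 2093 (mod 3797).

2093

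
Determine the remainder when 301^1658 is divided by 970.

31

By square-and-multiply:
1658 in binary is 11001111010, i.e. 1658 = 1024 + 512 + 64 + 32 + 16 + 8 + 2.
301^1 ≡ 301 (mod 970)
301^2 ≡ 301^2 = 90601 ≡ 391 (mod 970)
301^4 ≡ 391^2 = 152881 ≡ 591 (mod 970)
301^8 ≡ 591^2 = 349281 ≡ 81 (mod 970)
301^16 ≡ 81^2 = 6561 ≡ 741 (mod 970)
301^32 ≡ 741^2 = 549081 ≡ 61 (mod 970)
301^64 ≡ 61^2 = 3721 ≡ 811 (mod 970)
301^128 ≡ 811^2 = 657721 ≡ 61 (mod 970)
301^256 ≡ 61^2 = 3721 ≡ 811 (mod 970)
301^512 ≡ 811^2 = 657721 ≡ 61 (mod 970)
301^1024 ≡ 61^2 = 3721 ≡ 811 (mod 970)
301^1658 = 301^1024 × 301^512 × 301^64 × 301^32 × 301^16 × 301^8 × 301^2 ≡ 811 × 61 × 811 × 61 × 741 × 81 × 391 (mod 970).
Accumulate the product:
811 × 61 = 49471 ≡ 1
1 × 811 = 811
811 × 61 = 49471 ≡ 1
1 × 741 = 741
741 × 81 = 60021 ≡ 851
851 × 391 = 332741 ≡ 31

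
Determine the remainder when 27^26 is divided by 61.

34

26 in binary is 11010, i.e. 26 = 16 + 8 + 2.
27^1 ≡ 27 (mod 61)
27^2 ≡ 27^2 = 729 ≡ 58 (mod 61)
27^4 ≡ 58^2 = 3364 ≡ 9 (mod 61)
27^8 ≡ 9^2 = 81 ≡ 20 (mod 61)
27^16 ≡ 20^2 = 400 ≡ 34 (mod 61)
27^26 = 27^16 * 27^8 * 27^2 ≡ 34 * 20 * 58 (mod 61).
Accumulate the product:
34 * 20 = 680 ≡ 9
9 * 58 = 522 ≡ 34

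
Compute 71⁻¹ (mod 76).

15

Run the extended Euclidean algorithm:
76 = 1×71 + 5
71 = 14×5 + 1
5 = 5×1 + 0
gcd(71, 76) = 1, so the inverse exists.
Back-substitute for 1:
1 = 1×71 − 14×5
  = −14×76 + 15×71
So 71⁻¹ ≡ 15 (mod 76).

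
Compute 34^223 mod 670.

414

Compute successive squares:
34^1 ≡ 34 (mod 670)
34^2 ≡ 34^2 = 1156 ≡ 486 (mod 670)
34^4 ≡ 486^2 = 236196 ≡ 356 (mod 670)
34^8 ≡ 356^2 = 126736 ≡ 106 (mod 670)
34^16 ≡ 106^2 = 11236 ≡ 516 (mod 670)
34^32 ≡ 516^2 = 266256 ≡ 266 (mod 670)
34^64 ≡ 266^2 = 70756 ≡ 406 (mod 670)
34^128 ≡ 406^2 = 164836 ≡ 16 (mod 670)
34^223 = 34^128 · 34^64 · 34^16 · 34^8 · 34^4 · 34^2 · 34^1 ≡ 16 · 406 · 516 · 106 · 356 · 486 · 34 (mod 670).
Accumulate the product:
16 · 406 = 6496 ≡ 466
466 · 516 = 240456 ≡ 596
596 · 106 = 63176 ≡ 196
196 · 356 = 69776 ≡ 96
96 · 486 = 46656 ≡ 426
426 · 34 = 14484 ≡ 414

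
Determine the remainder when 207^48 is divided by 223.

Using repeated squaring:
48 in binary is 110000, i.e. 48 = 32 + 16.
207^1 ≡ 207 (mod 223)
207^2 ≡ 207^2 = 42849 ≡ 33 (mod 223)
207^4 ≡ 33^2 = 1089 ≡ 197 (mod 223)
207^8 ≡ 197^2 = 38809 ≡ 7 (mod 223)
207^16 ≡ 7^2 = 49 (mod 223)
207^32 ≡ 49^2 = 2401 ≡ 171 (mod 223)
207^48 = 207^32 × 207^16 ≡ 171 × 49 (mod 223).
171 × 49 = 8379 ≡ 128 (mod 223).

128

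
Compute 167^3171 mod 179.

By square-and-multiply:
3171 in binary is 110001100011, i.e. 3171 = 2048 + 1024 + 64 + 32 + 2 + 1.
167^1 ≡ 167 (mod 179)
167^2 ≡ 167^2 = 27889 ≡ 144 (mod 179)
167^4 ≡ 144^2 = 20736 ≡ 151 (mod 179)
167^8 ≡ 151^2 = 22801 ≡ 68 (mod 179)
167^16 ≡ 68^2 = 4624 ≡ 149 (mod 179)
167^32 ≡ 149^2 = 22201 ≡ 5 (mod 179)
167^64 ≡ 5^2 = 25 (mod 179)
167^128 ≡ 25^2 = 625 ≡ 88 (mod 179)
167^256 ≡ 88^2 = 7744 ≡ 47 (mod 179)
167^512 ≡ 47^2 = 2209 ≡ 61 (mod 179)
167^1024 ≡ 61^2 = 3721 ≡ 141 (mod 179)
167^2048 ≡ 141^2 = 19881 ≡ 12 (mod 179)
167^3171 = 167^2048 * 167^1024 * 167^64 * 167^32 * 167^2 * 167^1 ≡ 12 * 141 * 25 * 5 * 144 * 167 (mod 179).
Accumulate the product:
12 * 141 = 1692 ≡ 81
81 * 25 = 2025 ≡ 56
56 * 5 = 280 ≡ 101
101 * 144 = 14544 ≡ 45
45 * 167 = 7515 ≡ 176

176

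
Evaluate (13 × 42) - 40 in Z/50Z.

6

13 × 42 = 546 ≡ 46 (mod 50)
46 - 40 = 6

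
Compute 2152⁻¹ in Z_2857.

2857 = 1*2152 + 705
2152 = 3*705 + 37
705 = 19*37 + 2
37 = 18*2 + 1
2 = 2*1 + 0
gcd(2152, 2857) = 1, so the inverse exists.
Bézout: 1 = −1047*2857 + 1390*2152.
So 2152⁻¹ ≡ 1390 (mod 2857).

1390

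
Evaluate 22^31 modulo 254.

68

31 in binary is 11111, i.e. 31 = 16 + 8 + 4 + 2 + 1.
22^1 ≡ 22 (mod 254)
22^2 ≡ 22^2 = 484 ≡ 230 (mod 254)
22^4 ≡ 230^2 = 52900 ≡ 68 (mod 254)
22^8 ≡ 68^2 = 4624 ≡ 52 (mod 254)
22^16 ≡ 52^2 = 2704 ≡ 164 (mod 254)
22^31 = 22^16 × 22^8 × 22^4 × 22^2 × 22^1 ≡ 164 × 52 × 68 × 230 × 22 (mod 254).
Accumulate the product:
164 × 52 = 8528 ≡ 146
146 × 68 = 9928 ≡ 22
22 × 230 = 5060 ≡ 234
234 × 22 = 5148 ≡ 68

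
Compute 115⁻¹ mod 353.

By the extended Euclidean algorithm:
353 = 3*115 + 8
115 = 14*8 + 3
8 = 2*3 + 2
3 = 1*2 + 1
2 = 2*1 + 0
gcd(115, 353) = 1, so the inverse exists.
Bézout: 1 = −43*353 + 132*115.
So 115⁻¹ ≡ 132 (mod 353).

132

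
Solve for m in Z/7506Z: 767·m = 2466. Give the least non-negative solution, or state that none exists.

2988

gcd(767, 7506) = 1, so a unique solution mod 7506 exists.
767⁻¹ ≡ 2975 (mod 7506).
m ≡ 2975·2466 ≡ 2988 (mod 7506).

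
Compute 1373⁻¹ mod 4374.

4151

Apply the Euclidean algorithm and back-substitute:
4374 = 3·1373 + 255
1373 = 5·255 + 98
255 = 2·98 + 59
98 = 1·59 + 39
59 = 1·39 + 20
39 = 1·20 + 19
20 = 1·19 + 1
19 = 19·1 + 0
gcd(1373, 4374) = 1, so the inverse exists.
Back-substitute for 1:
1 = 1·20 − 1·19
  = −1·39 + 2·20
  = 2·59 − 3·39
  = −3·98 + 5·59
  = 5·255 − 13·98
  = −13·1373 + 70·255
  = 70·4374 − 223·1373
So 1373⁻¹ ≡ −223 ≡ 4151 (mod 4374).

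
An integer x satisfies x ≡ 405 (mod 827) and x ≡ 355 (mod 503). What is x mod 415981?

28523

827⁻¹ mod 503: 827×281 ≡ 1 (mod 503), so 827⁻¹ ≡ 281.
x = 405 + 827×((355 − 405)×281 mod 503) = 405 + 827×34 = 28523.
Check: 28523 mod 827 = 405, 28523 mod 503 = 355. ✓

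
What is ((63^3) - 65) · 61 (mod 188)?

(63)^3 ≡ 7 (mod 188)
7 - 65 = -58 ≡ 130 (mod 188)
130 · 61 = 7930 ≡ 34 (mod 188)

34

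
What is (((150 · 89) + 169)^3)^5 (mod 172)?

150 · 89 = 13350 ≡ 106 (mod 172)
106 + 169 = 275 ≡ 103 (mod 172)
(103)^3 ≡ 11 (mod 172)
(11)^5 ≡ 59 (mod 172)

59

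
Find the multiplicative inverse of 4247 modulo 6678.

6678 = 1·4247 + 2431
4247 = 1·2431 + 1816
2431 = 1·1816 + 615
1816 = 2·615 + 586
615 = 1·586 + 29
586 = 20·29 + 6
29 = 4·6 + 5
6 = 1·5 + 1
5 = 5·1 + 0
gcd(4247, 6678) = 1, so the inverse exists.
Bézout: 1 = −732·6678 + 1151·4247.
So 4247⁻¹ ≡ 1151 (mod 6678).

1151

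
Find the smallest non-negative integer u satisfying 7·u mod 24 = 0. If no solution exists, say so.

0

gcd(7, 24) = 1, so a unique solution mod 24 exists.
7⁻¹ ≡ 7 (mod 24).
u ≡ 7·0 ≡ 0 (mod 24).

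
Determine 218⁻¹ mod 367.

133

Run the extended Euclidean algorithm:
367 = 1×218 + 149
218 = 1×149 + 69
149 = 2×69 + 11
69 = 6×11 + 3
11 = 3×3 + 2
3 = 1×2 + 1
2 = 2×1 + 0
gcd(218, 367) = 1, so the inverse exists.
Bézout: 1 = −79×367 + 133×218.
So 218⁻¹ ≡ 133 (mod 367).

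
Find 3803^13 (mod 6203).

2360

By square-and-multiply:
3803^1 ≡ 3803 (mod 6203)
3803^2 ≡ 3803^2 = 14462809 ≡ 3616 (mod 6203)
3803^4 ≡ 3616^2 = 13075456 ≡ 5735 (mod 6203)
3803^8 ≡ 5735^2 = 32890225 ≡ 1919 (mod 6203)
3803^13 = 3803^8 * 3803^4 * 3803^1 ≡ 1919 * 5735 * 3803 (mod 6203).
Accumulate the product:
1919 * 5735 = 11005465 ≡ 1343
1343 * 3803 = 5107429 ≡ 2360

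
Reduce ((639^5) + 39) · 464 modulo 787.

488

(639)^5 ≡ 247 (mod 787)
247 + 39 = 286
286 · 464 = 132704 ≡ 488 (mod 787)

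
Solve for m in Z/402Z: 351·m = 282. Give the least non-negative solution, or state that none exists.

26

gcd(351, 402) = 3, and 3 | 282, so solutions exist.
Divide through by 3: 117·m mod 134 = 94.
117⁻¹ ≡ 63 (mod 134).
m ≡ 63·94 ≡ 26 (mod 134).
The smallest non-negative solution is m = 26.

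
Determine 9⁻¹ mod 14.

Run the extended Euclidean algorithm:
14 = 1×9 + 5
9 = 1×5 + 4
5 = 1×4 + 1
4 = 4×1 + 0
gcd(9, 14) = 1, so the inverse exists.
Bézout: 1 = 2×14 − 3×9.
So 9⁻¹ ≡ −3 ≡ 11 (mod 14).

11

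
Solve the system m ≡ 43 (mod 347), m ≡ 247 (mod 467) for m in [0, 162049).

347⁻¹ mod 467: 347·323 ≡ 1 (mod 467), so 347⁻¹ ≡ 323.
m = 43 + 347·((247 − 43)·323 mod 467) = 43 + 347·45 = 15658.
Check: 15658 mod 347 = 43, 15658 mod 467 = 247. ✓

15658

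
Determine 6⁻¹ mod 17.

3

17 = 2·6 + 5
6 = 1·5 + 1
5 = 5·1 + 0
gcd(6, 17) = 1, so the inverse exists.
Bézout: 1 = −1·17 + 3·6.
So 6⁻¹ ≡ 3 (mod 17).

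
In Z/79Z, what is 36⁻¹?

11

79 = 2*36 + 7
36 = 5*7 + 1
7 = 7*1 + 0
gcd(36, 79) = 1, so the inverse exists.
Bézout: 1 = −5*79 + 11*36.
So 36⁻¹ ≡ 11 (mod 79).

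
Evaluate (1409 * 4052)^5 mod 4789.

4540

1409 * 4052 = 5709268 ≡ 780 (mod 4789)
(780)^5 ≡ 4540 (mod 4789)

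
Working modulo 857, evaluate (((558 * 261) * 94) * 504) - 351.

829

558 * 261 = 145638 ≡ 805 (mod 857)
805 * 94 = 75670 ≡ 254 (mod 857)
254 * 504 = 128016 ≡ 323 (mod 857)
323 - 351 = -28 ≡ 829 (mod 857)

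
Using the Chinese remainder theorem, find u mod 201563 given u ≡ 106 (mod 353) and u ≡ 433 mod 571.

100358

353⁻¹ mod 571: 353·55 ≡ 1 (mod 571), so 353⁻¹ ≡ 55.
u = 106 + 353·((433 − 106)·55 mod 571) = 106 + 353·284 = 100358.
Check: 100358 mod 353 = 106, 100358 mod 571 = 433. ✓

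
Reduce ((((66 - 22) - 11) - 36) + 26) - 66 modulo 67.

24

66 - 22 = 44
44 - 11 = 33
33 - 36 = -3 ≡ 64 (mod 67)
64 + 26 = 90 ≡ 23 (mod 67)
23 - 66 = -43 ≡ 24 (mod 67)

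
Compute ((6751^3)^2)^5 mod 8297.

4860

(6751)^3 ≡ 7693 (mod 8297)
(7693)^2 ≡ 8045 (mod 8297)
(8045)^5 ≡ 4860 (mod 8297)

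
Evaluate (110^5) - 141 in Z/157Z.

(110)^5 ≡ 122 (mod 157)
122 - 141 = -19 ≡ 138 (mod 157)

138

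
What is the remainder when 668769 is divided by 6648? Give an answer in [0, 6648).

668769 = 100*6648 + 3969, so 668769 ≡ 3969 (mod 6648).

3969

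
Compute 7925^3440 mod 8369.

3440 in binary is 110101110000, i.e. 3440 = 2048 + 1024 + 256 + 64 + 32 + 16.
7925^1 ≡ 7925 (mod 8369)
7925^2 ≡ 7925^2 = 62805625 ≡ 4649 (mod 8369)
7925^4 ≡ 4649^2 = 21613201 ≡ 4443 (mod 8369)
7925^8 ≡ 4443^2 = 19740249 ≡ 6147 (mod 8369)
7925^16 ≡ 6147^2 = 37785609 ≡ 7943 (mod 8369)
7925^32 ≡ 7943^2 = 63091249 ≡ 5727 (mod 8369)
7925^64 ≡ 5727^2 = 32798529 ≡ 418 (mod 8369)
7925^128 ≡ 418^2 = 174724 ≡ 7344 (mod 8369)
7925^256 ≡ 7344^2 = 53934336 ≡ 4500 (mod 8369)
7925^512 ≡ 4500^2 = 20250000 ≡ 5389 (mod 8369)
7925^1024 ≡ 5389^2 = 29041321 ≡ 891 (mod 8369)
7925^2048 ≡ 891^2 = 793881 ≡ 7195 (mod 8369)
7925^3440 = 7925^2048 * 7925^1024 * 7925^256 * 7925^64 * 7925^32 * 7925^16 ≡ 7195 * 891 * 4500 * 418 * 5727 * 7943 (mod 8369).
Accumulate the product:
7195 * 891 = 6410745 ≡ 91
91 * 4500 = 409500 ≡ 7788
7788 * 418 = 3255384 ≡ 8212
8212 * 5727 = 47030124 ≡ 4713
4713 * 7943 = 37435359 ≡ 822

822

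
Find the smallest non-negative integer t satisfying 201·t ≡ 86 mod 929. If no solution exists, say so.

79

gcd(201, 929) = 1, so a unique solution mod 929 exists.
201⁻¹ ≡ 379 (mod 929).
t ≡ 379·86 ≡ 79 (mod 929).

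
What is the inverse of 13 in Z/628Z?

145

Run the extended Euclidean algorithm:
628 = 48×13 + 4
13 = 3×4 + 1
4 = 4×1 + 0
gcd(13, 628) = 1, so the inverse exists.
Back-substitute for 1:
1 = 1×13 − 3×4
  = −3×628 + 145×13
So 13⁻¹ ≡ 145 (mod 628).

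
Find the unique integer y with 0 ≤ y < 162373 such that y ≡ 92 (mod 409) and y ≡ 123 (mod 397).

409⁻¹ mod 397: 409*364 ≡ 1 (mod 397), so 409⁻¹ ≡ 364.
y = 92 + 409*((123 − 92)*364 mod 397) = 92 + 409*168 = 68804.

68804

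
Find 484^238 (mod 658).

148

Using repeated squaring:
238 in binary is 11101110, i.e. 238 = 128 + 64 + 32 + 8 + 4 + 2.
484^1 ≡ 484 (mod 658)
484^2 ≡ 484^2 = 234256 ≡ 8 (mod 658)
484^4 ≡ 8^2 = 64 (mod 658)
484^8 ≡ 64^2 = 4096 ≡ 148 (mod 658)
484^16 ≡ 148^2 = 21904 ≡ 190 (mod 658)
484^32 ≡ 190^2 = 36100 ≡ 568 (mod 658)
484^64 ≡ 568^2 = 322624 ≡ 204 (mod 658)
484^128 ≡ 204^2 = 41616 ≡ 162 (mod 658)
484^238 = 484^128 * 484^64 * 484^32 * 484^8 * 484^4 * 484^2 ≡ 162 * 204 * 568 * 148 * 64 * 8 (mod 658).
Accumulate the product:
162 * 204 = 33048 ≡ 148
148 * 568 = 84064 ≡ 498
498 * 148 = 73704 ≡ 8
8 * 64 = 512
512 * 8 = 4096 ≡ 148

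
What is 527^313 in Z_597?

313 in binary is 100111001, i.e. 313 = 256 + 32 + 16 + 8 + 1.
527^1 ≡ 527 (mod 597)
527^2 ≡ 527^2 = 277729 ≡ 124 (mod 597)
527^4 ≡ 124^2 = 15376 ≡ 451 (mod 597)
527^8 ≡ 451^2 = 203401 ≡ 421 (mod 597)
527^16 ≡ 421^2 = 177241 ≡ 529 (mod 597)
527^32 ≡ 529^2 = 279841 ≡ 445 (mod 597)
527^64 ≡ 445^2 = 198025 ≡ 418 (mod 597)
527^128 ≡ 418^2 = 174724 ≡ 400 (mod 597)
527^256 ≡ 400^2 = 160000 ≡ 4 (mod 597)
527^313 = 527^256 · 527^32 · 527^16 · 527^8 · 527^1 ≡ 4 · 445 · 529 · 421 · 527 (mod 597).
Accumulate the product:
4 · 445 = 1780 ≡ 586
586 · 529 = 309994 ≡ 151
151 · 421 = 63571 ≡ 289
289 · 527 = 152303 ≡ 68

68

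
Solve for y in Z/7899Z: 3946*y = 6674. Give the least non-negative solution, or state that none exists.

gcd(3946, 7899) = 1, so a unique solution mod 7899 exists.
3946⁻¹ ≡ 3385 (mod 7899).
y ≡ 3385*6674 ≡ 350 (mod 7899).

350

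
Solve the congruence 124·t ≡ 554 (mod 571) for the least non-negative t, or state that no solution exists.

511

gcd(124, 571) = 1, so a unique solution mod 571 exists.
124⁻¹ ≡ 373 (mod 571).
t ≡ 373·554 ≡ 511 (mod 571).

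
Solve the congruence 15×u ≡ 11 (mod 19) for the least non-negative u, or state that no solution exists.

2

gcd(15, 19) = 1, so a unique solution mod 19 exists.
15⁻¹ ≡ 14 (mod 19).
u ≡ 14×11 ≡ 2 (mod 19).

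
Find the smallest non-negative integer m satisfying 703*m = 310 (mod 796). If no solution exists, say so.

gcd(703, 796) = 1, so a unique solution mod 796 exists.
703⁻¹ ≡ 291 (mod 796).
m ≡ 291*310 ≡ 262 (mod 796).

262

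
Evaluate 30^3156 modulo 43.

Using repeated squaring:
3156 in binary is 110001010100, i.e. 3156 = 2048 + 1024 + 64 + 16 + 4.
30^1 ≡ 30 (mod 43)
30^2 ≡ 30^2 = 900 ≡ 40 (mod 43)
30^4 ≡ 40^2 = 1600 ≡ 9 (mod 43)
30^8 ≡ 9^2 = 81 ≡ 38 (mod 43)
30^16 ≡ 38^2 = 1444 ≡ 25 (mod 43)
30^32 ≡ 25^2 = 625 ≡ 23 (mod 43)
30^64 ≡ 23^2 = 529 ≡ 13 (mod 43)
30^128 ≡ 13^2 = 169 ≡ 40 (mod 43)
30^256 ≡ 40^2 = 1600 ≡ 9 (mod 43)
30^512 ≡ 9^2 = 81 ≡ 38 (mod 43)
30^1024 ≡ 38^2 = 1444 ≡ 25 (mod 43)
30^2048 ≡ 25^2 = 625 ≡ 23 (mod 43)
30^3156 = 30^2048 × 30^1024 × 30^64 × 30^16 × 30^4 ≡ 23 × 25 × 13 × 25 × 9 (mod 43).
Accumulate the product:
23 × 25 = 575 ≡ 16
16 × 13 = 208 ≡ 36
36 × 25 = 900 ≡ 40
40 × 9 = 360 ≡ 16

16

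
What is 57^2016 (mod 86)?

57^1 ≡ 57 (mod 86)
57^2 ≡ 57^2 = 3249 ≡ 67 (mod 86)
57^4 ≡ 67^2 = 4489 ≡ 17 (mod 86)
57^8 ≡ 17^2 = 289 ≡ 31 (mod 86)
57^16 ≡ 31^2 = 961 ≡ 15 (mod 86)
57^32 ≡ 15^2 = 225 ≡ 53 (mod 86)
57^64 ≡ 53^2 = 2809 ≡ 57 (mod 86)
57^128 ≡ 57^2 = 3249 ≡ 67 (mod 86)
57^256 ≡ 67^2 = 4489 ≡ 17 (mod 86)
57^512 ≡ 17^2 = 289 ≡ 31 (mod 86)
57^1024 ≡ 31^2 = 961 ≡ 15 (mod 86)
57^2016 = 57^1024 × 57^512 × 57^256 × 57^128 × 57^64 × 57^32 ≡ 15 × 31 × 17 × 67 × 57 × 53 (mod 86).
Accumulate the product:
15 × 31 = 465 ≡ 35
35 × 17 = 595 ≡ 79
79 × 67 = 5293 ≡ 47
47 × 57 = 2679 ≡ 13
13 × 53 = 689 ≡ 1

1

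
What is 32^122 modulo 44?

12

32^1 ≡ 32 (mod 44)
32^2 ≡ 32^2 = 1024 ≡ 12 (mod 44)
32^4 ≡ 12^2 = 144 ≡ 12 (mod 44)
32^8 ≡ 12^2 = 144 ≡ 12 (mod 44)
32^16 ≡ 12^2 = 144 ≡ 12 (mod 44)
32^32 ≡ 12^2 = 144 ≡ 12 (mod 44)
32^64 ≡ 12^2 = 144 ≡ 12 (mod 44)
32^122 = 32^64 × 32^32 × 32^16 × 32^8 × 32^2 ≡ 12 × 12 × 12 × 12 × 12 (mod 44).
Accumulate the product:
12 × 12 = 144 ≡ 12
12 × 12 = 144 ≡ 12
12 × 12 = 144 ≡ 12
12 × 12 = 144 ≡ 12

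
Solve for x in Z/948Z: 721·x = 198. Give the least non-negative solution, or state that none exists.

162

gcd(721, 948) = 1, so a unique solution mod 948 exists.
721⁻¹ ≡ 877 (mod 948).
x ≡ 877·198 ≡ 162 (mod 948).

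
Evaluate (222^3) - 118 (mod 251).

(222)^3 ≡ 209 (mod 251)
209 - 118 = 91

91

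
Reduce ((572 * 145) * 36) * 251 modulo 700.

640

572 * 145 = 82940 ≡ 340 (mod 700)
340 * 36 = 12240 ≡ 340 (mod 700)
340 * 251 = 85340 ≡ 640 (mod 700)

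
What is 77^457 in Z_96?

Compute successive squares:
457 in binary is 111001001, i.e. 457 = 256 + 128 + 64 + 8 + 1.
77^1 ≡ 77 (mod 96)
77^2 ≡ 77^2 = 5929 ≡ 73 (mod 96)
77^4 ≡ 73^2 = 5329 ≡ 49 (mod 96)
77^8 ≡ 49^2 = 2401 ≡ 1 (mod 96)
77^16 ≡ 1^2 = 1 (mod 96)
77^32 ≡ 1^2 = 1 (mod 96)
77^64 ≡ 1^2 = 1 (mod 96)
77^128 ≡ 1^2 = 1 (mod 96)
77^256 ≡ 1^2 = 1 (mod 96)
77^457 = 77^256 · 77^128 · 77^64 · 77^8 · 77^1 ≡ 1 · 1 · 1 · 1 · 77 (mod 96).
Accumulate the product:
1 · 1 = 1
1 · 1 = 1
1 · 1 = 1
1 · 77 = 77

77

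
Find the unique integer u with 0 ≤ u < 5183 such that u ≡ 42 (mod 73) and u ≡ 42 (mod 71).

42

73⁻¹ mod 71: 73*36 ≡ 1 (mod 71), so 73⁻¹ ≡ 36.
u = 42 + 73*((42 − 42)*36 mod 71) = 42 + 73*0 = 42.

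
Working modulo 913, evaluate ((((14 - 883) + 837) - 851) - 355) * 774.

438

14 - 883 = -869 ≡ 44 (mod 913)
44 + 837 = 881
881 - 851 = 30
30 - 355 = -325 ≡ 588 (mod 913)
588 * 774 = 455112 ≡ 438 (mod 913)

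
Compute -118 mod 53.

-118 = -3×53 + 41, so -118 ≡ 41 (mod 53).

41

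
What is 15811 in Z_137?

56

15811 = 115·137 + 56, so 15811 ≡ 56 (mod 137).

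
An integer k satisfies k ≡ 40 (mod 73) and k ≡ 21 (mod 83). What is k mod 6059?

73⁻¹ mod 83: 73×58 ≡ 1 (mod 83), so 73⁻¹ ≡ 58.
k = 40 + 73×((21 − 40)×58 mod 83) = 40 + 73×60 = 4420.

4420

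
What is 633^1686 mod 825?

819

By square-and-multiply:
1686 in binary is 11010010110, i.e. 1686 = 1024 + 512 + 128 + 16 + 4 + 2.
633^1 ≡ 633 (mod 825)
633^2 ≡ 633^2 = 400689 ≡ 564 (mod 825)
633^4 ≡ 564^2 = 318096 ≡ 471 (mod 825)
633^8 ≡ 471^2 = 221841 ≡ 741 (mod 825)
633^16 ≡ 741^2 = 549081 ≡ 456 (mod 825)
633^32 ≡ 456^2 = 207936 ≡ 36 (mod 825)
633^64 ≡ 36^2 = 1296 ≡ 471 (mod 825)
633^128 ≡ 471^2 = 221841 ≡ 741 (mod 825)
633^256 ≡ 741^2 = 549081 ≡ 456 (mod 825)
633^512 ≡ 456^2 = 207936 ≡ 36 (mod 825)
633^1024 ≡ 36^2 = 1296 ≡ 471 (mod 825)
633^1686 = 633^1024 · 633^512 · 633^128 · 633^16 · 633^4 · 633^2 ≡ 471 · 36 · 741 · 456 · 471 · 564 (mod 825).
Accumulate the product:
471 · 36 = 16956 ≡ 456
456 · 741 = 337896 ≡ 471
471 · 456 = 214776 ≡ 276
276 · 471 = 129996 ≡ 471
471 · 564 = 265644 ≡ 819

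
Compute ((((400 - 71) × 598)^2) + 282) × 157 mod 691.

400 - 71 = 329
329 × 598 = 196742 ≡ 498 (mod 691)
(498)^2 ≡ 626 (mod 691)
626 + 282 = 908 ≡ 217 (mod 691)
217 × 157 = 34069 ≡ 210 (mod 691)

210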